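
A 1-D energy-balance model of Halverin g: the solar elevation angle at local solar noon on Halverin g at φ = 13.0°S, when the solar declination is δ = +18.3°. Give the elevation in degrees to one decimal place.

At local noon the hour angle is zero, so the zenith angle equals |φ − δ| = |-13.0° − (+18.300°)| = 31.300°.
Elevation = 90° − 31.300° = 58.7°.

58.7°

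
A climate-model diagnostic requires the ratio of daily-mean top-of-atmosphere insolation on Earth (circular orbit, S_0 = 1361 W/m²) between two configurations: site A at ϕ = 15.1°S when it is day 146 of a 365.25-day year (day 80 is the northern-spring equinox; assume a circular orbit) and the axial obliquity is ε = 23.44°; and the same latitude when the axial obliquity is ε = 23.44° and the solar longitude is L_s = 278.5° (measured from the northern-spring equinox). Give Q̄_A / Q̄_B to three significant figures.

— Configuration A (ϕ=-15.1°):
Solar longitude: L_s = 360° × (146 − 80)/365.25 = 65.051°.
sin δ = sin 23.44° × sin 65.051° = 0.36067, so δ = +21.141°.
cos h₀ = −tan(-15.1°) tan(+21.141°) = 0.1043, h₀ = 1.4663 rad.
Bracket: h₀ sin ϕ sin δ + cos ϕ cos δ sin h₀ = 1.4663×-0.26050×0.36067 + 0.96547×0.93269×0.99454 = -0.137766 + 0.895568 = 0.757802.
Q̄ = (S_0/π) × [bracket] = (1361/π) × 0.757802 = 328.29 W/m².
— Configuration B (ϕ=-15.1°):
Solar declination: sin δ = sin ε · sin L_s = sin 23.44° × sin 278.5° = -0.39342, so δ = -23.167°.
cos h₀ = −tan(-15.1°) tan(-23.167°) = -0.1155, h₀ = 1.6865 rad.
Bracket: h₀ sin ϕ sin δ + cos ϕ cos δ sin h₀ = 1.6865×-0.26050×-0.39342 + 0.96547×0.91936×0.99331 = 0.172842 + 0.881676 = 1.054518.
Q̄ = (S_0/π) × [bracket] = (1361/π) × 1.054518 = 456.84 W/m².
Ratio Q̄_A / Q̄_B = 328.29 / 456.84 = 0.7186.

Q̄_A / Q̄_B ≈ 0.719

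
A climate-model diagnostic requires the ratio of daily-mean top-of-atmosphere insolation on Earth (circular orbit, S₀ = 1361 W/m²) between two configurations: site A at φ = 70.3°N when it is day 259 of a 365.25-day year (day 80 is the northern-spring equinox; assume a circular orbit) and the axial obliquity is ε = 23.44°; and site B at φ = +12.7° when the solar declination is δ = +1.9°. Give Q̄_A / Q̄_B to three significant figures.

Q̄_A / Q̄_B ≈ 0.380

— Configuration A (φ=+70.3°):
Solar longitude: λ_s = 360° × (259 − 80)/365.25 = 176.427°.
sin δ = sin 23.44° × sin 176.427° = 0.02479, so δ = +1.420°.
cos H₀ = −tan(+70.3°) tan(+1.420°) = -0.0693, H₀ = 1.6401 rad.
Bracket: H₀ sin φ sin δ + cos φ cos δ sin H₀ = 1.6401×0.94147×0.02479 + 0.33710×0.99969×0.99760 = 0.038278 + 0.336187 = 0.374465.
Q̄ = (S₀/π) × [bracket] = (1361/π) × 0.374465 = 162.23 W/m².
— Configuration B (φ=+12.7°):
cos H₀ = −tan(+12.7°) tan(+1.900°) = -0.0075, H₀ = 1.5783 rad.
Bracket: H₀ sin φ sin δ + cos φ cos δ sin H₀ = 1.5783×0.21985×0.03316 + 0.97553×0.99945×0.99997 = 0.011506 + 0.974964 = 0.986470.
Q̄ = (S₀/π) × [bracket] = (1361/π) × 0.986470 = 427.36 W/m².
Ratio Q̄_A / Q̄_B = 162.23 / 427.36 = 0.3796.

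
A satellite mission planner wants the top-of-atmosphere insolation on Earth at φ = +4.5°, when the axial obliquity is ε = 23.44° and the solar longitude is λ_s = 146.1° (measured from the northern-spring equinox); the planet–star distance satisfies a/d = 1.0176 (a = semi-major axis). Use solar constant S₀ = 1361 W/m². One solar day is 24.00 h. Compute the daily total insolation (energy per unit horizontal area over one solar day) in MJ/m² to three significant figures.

38.7 MJ/m²

Solar declination: sin δ = sin ε · sin λ_s = sin 23.44° × sin 146.1° = 0.22186, so δ = +12.819°.
cos H₀ = −tan(+4.5°) tan(+12.819°) = -0.0179, H₀ = 1.5887 rad.
Bracket: H₀ sin φ sin δ + cos φ cos δ sin H₀ = 1.5887×0.07846×0.22186 + 0.99692×0.97508×0.99984 = 0.027655 + 0.971921 = 0.999576.
Inverse-square distance factor (a/d)² = 1.0176² = 1.035510.
Q̄ = (S₀/π) × 1.035510 × [bracket] = (1361/π) × 1.035510 × 0.999576 = 448.41 W/m².
Daily total = Q̄ × 24.00 h × 3600 s/h = 448.41 × 24.00 × 3600 / 10⁶ = 38.74 MJ/m².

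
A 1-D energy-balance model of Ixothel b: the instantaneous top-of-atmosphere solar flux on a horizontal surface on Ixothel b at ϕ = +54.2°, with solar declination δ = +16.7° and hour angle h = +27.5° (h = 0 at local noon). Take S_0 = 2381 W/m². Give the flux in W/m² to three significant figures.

cos θ_z = sin ϕ sin δ + cos ϕ cos δ cos h = 0.233068 + 0.496979 = 0.730047.
Flux = S_0 · cos θ_z = 2381 × 0.730047 = 1738 W/m².

1.74e+03 W/m²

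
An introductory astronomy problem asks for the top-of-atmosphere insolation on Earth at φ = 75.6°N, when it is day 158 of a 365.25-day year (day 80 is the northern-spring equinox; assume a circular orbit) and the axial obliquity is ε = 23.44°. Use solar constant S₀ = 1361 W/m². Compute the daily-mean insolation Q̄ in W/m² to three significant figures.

Solar longitude: λ_s = 360° × (158 − 80)/365.25 = 76.879°.
sin δ = sin 23.44° × sin 76.879° = 0.38740, so δ = +22.793°.
cos H₀ = −tan(+75.6°) tan(+22.793°) = -1.6366 ≤ −1 ⇒ polar day, H₀ = π.
Bracket: H₀ sin φ sin δ + cos φ cos δ sin H₀ = 3.1416×0.96858×0.38740 + 0.24869×0.92191×0.00000 = 1.178816 + 0.000000 = 1.178816.
Q̄ = (S₀/π) × [bracket] = (1361/π) × 1.178816 = 510.7 W/m².

Q̄ ≈ 511 W/m²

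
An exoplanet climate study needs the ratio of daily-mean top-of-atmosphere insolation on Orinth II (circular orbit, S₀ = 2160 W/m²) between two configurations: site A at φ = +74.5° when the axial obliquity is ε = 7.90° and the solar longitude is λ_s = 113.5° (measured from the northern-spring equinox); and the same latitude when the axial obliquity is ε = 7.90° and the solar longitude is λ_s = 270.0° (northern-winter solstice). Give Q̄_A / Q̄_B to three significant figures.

Q̄_A / Q̄_B ≈ 5.35

— Configuration A (φ=+74.5°):
Solar declination: sin δ = sin ε · sin λ_s = sin 7.90° × sin 113.5° = 0.12604, so δ = +7.241°.
cos H₀ = −tan(+74.5°) tan(+7.241°) = -0.4582, H₀ = 2.0467 rad.
Bracket: H₀ sin φ sin δ + cos φ cos δ sin H₀ = 2.0467×0.96363×0.12604 + 0.26724×0.99202×0.88887 = 0.248584 + 0.235646 = 0.484230.
Q̄ = (S₀/π) × [bracket] = (2160/π) × 0.484230 = 332.93 W/m².
— Configuration B (φ=+74.5°):
Solar declination: sin δ = sin ε · sin λ_s = sin 7.90° × sin 270.0° = -0.13744, so δ = -7.900°.
cos H₀ = −tan(+74.5°) tan(-7.900°) = 0.5004, H₀ = 1.0468 rad.
Bracket: H₀ sin φ sin δ + cos φ cos δ sin H₀ = 1.0468×0.96363×-0.13744 + 0.26724×0.99051×0.86582 = -0.138640 + 0.229186 = 0.090546.
Q̄ = (S₀/π) × [bracket] = (2160/π) × 0.090546 = 62.255 W/m².
Ratio Q̄_A / Q̄_B = 332.93 / 62.255 = 5.348.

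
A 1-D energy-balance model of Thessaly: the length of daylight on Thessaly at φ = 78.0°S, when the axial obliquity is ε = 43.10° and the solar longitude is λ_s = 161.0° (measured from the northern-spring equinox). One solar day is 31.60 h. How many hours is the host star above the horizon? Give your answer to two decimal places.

0.00 h

Solar declination: sin δ = sin ε · sin λ_s = sin 43.10° × sin 161.0° = 0.22245, so δ = +12.853°.
cos H₀ = −tan φ · tan δ = 1.0735 ≥ 1, so the host star never rises (polar night) and H₀ = 0.
Daylight = 2H₀/(2π) × 31.60 h = (0.0000/π) × 31.60 = 0.00 h.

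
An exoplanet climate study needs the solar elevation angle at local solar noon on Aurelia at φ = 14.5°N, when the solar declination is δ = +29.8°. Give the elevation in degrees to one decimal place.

74.7°

At local noon the hour angle is zero, so the zenith angle equals |φ − δ| = |+14.5° − (+29.800°)| = 15.300°.
Elevation = 90° − 15.300° = 74.7°.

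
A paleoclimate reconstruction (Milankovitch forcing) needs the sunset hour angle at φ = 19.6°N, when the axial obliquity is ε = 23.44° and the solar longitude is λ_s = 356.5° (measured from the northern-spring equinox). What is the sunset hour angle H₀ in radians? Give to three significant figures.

Solar declination: sin δ = sin ε · sin λ_s = sin 23.44° × sin 356.5° = -0.02428, so δ = -1.392°.
cos H₀ = −tan φ · tan δ = −tan(+19.6°) × tan(-1.392°) = 0.0086, so H₀ = 1.5621 rad = 89.50°.

H₀ = 1.56 rad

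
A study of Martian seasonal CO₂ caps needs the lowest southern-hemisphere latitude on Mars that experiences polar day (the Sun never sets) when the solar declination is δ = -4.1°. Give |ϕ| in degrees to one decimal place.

|ϕ| = 85.9°

Polar day requires cos h₀ = −tan ϕ tan δ ≤ −1, i.e. tan ϕ tan δ ≥ 1.
The boundary is |tan ϕ| · |tan δ| = 1, so |ϕ| = 90° − |δ| = 90° − 4.1° = 85.9° in the southern hemisphere.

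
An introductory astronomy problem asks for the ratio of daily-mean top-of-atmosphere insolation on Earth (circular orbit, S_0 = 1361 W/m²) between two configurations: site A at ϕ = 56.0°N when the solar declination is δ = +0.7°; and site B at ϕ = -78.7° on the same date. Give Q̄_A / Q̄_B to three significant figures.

Q̄_A / Q̄_B ≈ 3.24

— Configuration A (ϕ=+56.0°):
cos h₀ = −tan(+56.0°) tan(+0.700°) = -0.0181, h₀ = 1.5889 rad.
Bracket: h₀ sin ϕ sin δ + cos ϕ cos δ sin h₀ = 1.5889×0.82904×0.01222 + 0.55919×0.99993×0.99984 = 0.016097 + 0.559061 = 0.575158.
Q̄ = (S_0/π) × [bracket] = (1361/π) × 0.575158 = 249.17 W/m².
— Configuration B (ϕ=-78.7°):
cos h₀ = −tan(-78.7°) tan(+0.700°) = 0.0611, h₀ = 1.5096 rad.
Bracket: h₀ sin ϕ sin δ + cos ϕ cos δ sin h₀ = 1.5096×-0.98061×0.01222 + 0.19595×0.99993×0.99813 = -0.018090 + 0.195570 = 0.177480.
Q̄ = (S_0/π) × [bracket] = (1361/π) × 0.177480 = 76.888 W/m².
Ratio Q̄_A / Q̄_B = 249.17 / 76.888 = 3.241.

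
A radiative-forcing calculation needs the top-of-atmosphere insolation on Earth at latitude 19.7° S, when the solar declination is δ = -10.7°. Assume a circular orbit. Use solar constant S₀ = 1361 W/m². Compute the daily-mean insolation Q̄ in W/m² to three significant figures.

cos H₀ = −tan(-19.7°) tan(-10.700°) = -0.0677, H₀ = 1.6385 rad.
Bracket: H₀ sin φ sin δ + cos φ cos δ sin H₀ = 1.6385×-0.33710×-0.18567 + 0.94147×0.98261×0.99771 = 0.102553 + 0.922979 = 1.025532.
Q̄ = (S₀/π) × [bracket] = (1361/π) × 1.025532 = 444.3 W/m².

Q̄ ≈ 444 W/m²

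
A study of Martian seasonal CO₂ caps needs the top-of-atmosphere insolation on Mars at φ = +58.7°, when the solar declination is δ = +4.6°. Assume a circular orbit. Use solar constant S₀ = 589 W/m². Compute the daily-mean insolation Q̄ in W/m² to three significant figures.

cos H₀ = −tan(+58.7°) tan(+4.600°) = -0.1323, H₀ = 1.7035 rad.
Bracket: H₀ sin φ sin δ + cos φ cos δ sin H₀ = 1.7035×0.85446×0.08020 + 0.51952×0.99678×0.99121 = 0.116737 + 0.513295 = 0.630032.
Q̄ = (S₀/π) × [bracket] = (589/π) × 0.630032 = 118.1 W/m².

Q̄ ≈ 118 W/m²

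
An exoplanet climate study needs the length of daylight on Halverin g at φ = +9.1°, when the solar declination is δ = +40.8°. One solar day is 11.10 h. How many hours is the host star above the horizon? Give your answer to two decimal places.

cos H₀ = −tan φ · tan δ = −tan(+9.1°) × tan(+40.800°) = -0.1383, so H₀ = 1.7095 rad = 97.95°.
Daylight = 2H₀/(2π) × 11.10 h = (1.7095/π) × 11.10 = 6.04 h.

6.04 h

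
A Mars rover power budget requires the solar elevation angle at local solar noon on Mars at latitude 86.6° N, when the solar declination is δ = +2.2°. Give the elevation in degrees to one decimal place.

At local noon the hour angle is zero, so the zenith angle equals |φ − δ| = |+86.6° − (+2.200°)| = 84.400°.
Elevation = 90° − 84.400° = 5.6°.

5.6°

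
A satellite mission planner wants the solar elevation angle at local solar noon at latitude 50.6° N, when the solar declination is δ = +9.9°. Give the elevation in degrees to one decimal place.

At local noon the hour angle is zero, so the zenith angle equals |φ − δ| = |+50.6° − (+9.900°)| = 40.700°.
Elevation = 90° − 40.700° = 49.3°.

49.3°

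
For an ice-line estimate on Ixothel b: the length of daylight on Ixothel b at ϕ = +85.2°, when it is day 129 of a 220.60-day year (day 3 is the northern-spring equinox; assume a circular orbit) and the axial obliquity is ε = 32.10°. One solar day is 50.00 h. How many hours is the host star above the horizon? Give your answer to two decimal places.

0.00 h

Solar longitude: L_s = 360° × (129 − 3)/220.60 = 205.621°.
sin δ = sin 32.10° × sin 205.621° = -0.22979, so δ = -13.284°.
cos h₀ = −tan ϕ · tan δ = 2.8117 ≥ 1, so the host star never rises (polar night) and h₀ = 0.
Daylight = 2h₀/(2π) × 50.00 h = (0.0000/π) × 50.00 = 0.00 h.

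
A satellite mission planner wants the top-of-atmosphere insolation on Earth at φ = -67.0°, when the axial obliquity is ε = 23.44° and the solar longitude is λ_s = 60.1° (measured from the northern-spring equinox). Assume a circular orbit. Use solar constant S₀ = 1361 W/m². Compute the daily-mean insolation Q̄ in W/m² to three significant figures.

Q̄ ≈ 7.44 W/m²

Solar declination: sin δ = sin ε · sin λ_s = sin 23.44° × sin 60.1° = 0.34484, so δ = +20.172°.
cos H₀ = −tan(-67.0°) tan(+20.172°) = 0.8655, H₀ = 0.5247 rad.
Bracket: H₀ sin φ sin δ + cos φ cos δ sin H₀ = 0.5247×-0.92050×0.34484 + 0.39073×0.93866×0.50094 = -0.166553 + 0.183726 = 0.017173.
Q̄ = (S₀/π) × [bracket] = (1361/π) × 0.017173 = 7.440 W/m².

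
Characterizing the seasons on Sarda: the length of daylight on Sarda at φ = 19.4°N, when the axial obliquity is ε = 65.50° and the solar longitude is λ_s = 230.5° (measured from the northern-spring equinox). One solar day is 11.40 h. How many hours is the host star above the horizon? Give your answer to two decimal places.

Solar declination: sin δ = sin ε · sin λ_s = sin 65.50° × sin 230.5° = -0.70215, so δ = -44.600°.
cos H₀ = −tan φ · tan δ = −tan(+19.4°) × tan(-44.600°) = 0.3473, so H₀ = 1.2161 rad = 69.68°.
Daylight = 2H₀/(2π) × 11.40 h = (1.2161/π) × 11.40 = 4.41 h.

4.41 h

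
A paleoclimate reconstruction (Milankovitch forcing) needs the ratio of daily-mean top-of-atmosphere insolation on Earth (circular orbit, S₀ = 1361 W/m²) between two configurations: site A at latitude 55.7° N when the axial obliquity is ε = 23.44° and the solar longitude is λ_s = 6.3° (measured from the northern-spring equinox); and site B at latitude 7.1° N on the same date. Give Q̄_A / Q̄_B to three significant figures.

— Configuration A (φ=+55.7°):
Solar declination: sin δ = sin ε · sin λ_s = sin 23.44° × sin 6.3° = 0.04365, so δ = +2.502°.
cos H₀ = −tan(+55.7°) tan(+2.502°) = -0.0641, H₀ = 1.6349 rad.
Bracket: H₀ sin φ sin δ + cos φ cos δ sin H₀ = 1.6349×0.82610×0.04365 + 0.56353×0.99905×0.99795 = 0.058953 + 0.561841 = 0.620794.
Q̄ = (S₀/π) × [bracket] = (1361/π) × 0.620794 = 268.94 W/m².
— Configuration B (φ=+7.1°):
cos H₀ = −tan(+7.1°) tan(+2.502°) = -0.0054, H₀ = 1.5762 rad.
Bracket: H₀ sin φ sin δ + cos φ cos δ sin H₀ = 1.5762×0.12360×0.04365 + 0.99233×0.99905×0.99999 = 0.008504 + 0.991377 = 0.999881.
Q̄ = (S₀/π) × [bracket] = (1361/π) × 0.999881 = 433.17 W/m².
Ratio Q̄_A / Q̄_B = 268.94 / 433.17 = 0.6209.

Q̄_A / Q̄_B ≈ 0.621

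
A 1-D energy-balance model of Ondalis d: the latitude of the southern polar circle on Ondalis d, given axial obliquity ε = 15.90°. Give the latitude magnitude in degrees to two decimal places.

The polar circle is the lowest latitude that experiences at least one full rotation of continuous darkness at the northern-summer solstice; it lies at |ϕ| = 90° − ε = 90° − 15.90° = 74.10°.

74.10°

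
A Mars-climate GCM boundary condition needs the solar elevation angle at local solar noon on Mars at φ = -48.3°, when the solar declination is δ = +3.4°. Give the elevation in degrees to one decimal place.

38.3°

At local noon the hour angle is zero, so the zenith angle equals |φ − δ| = |-48.3° − (+3.400°)| = 51.700°.
Elevation = 90° − 51.700° = 38.3°.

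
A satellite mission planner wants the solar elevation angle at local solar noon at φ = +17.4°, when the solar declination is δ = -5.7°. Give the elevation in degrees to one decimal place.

At local noon the hour angle is zero, so the zenith angle equals |φ − δ| = |+17.4° − (-5.700°)| = 23.100°.
Elevation = 90° − 23.100° = 66.9°.

66.9°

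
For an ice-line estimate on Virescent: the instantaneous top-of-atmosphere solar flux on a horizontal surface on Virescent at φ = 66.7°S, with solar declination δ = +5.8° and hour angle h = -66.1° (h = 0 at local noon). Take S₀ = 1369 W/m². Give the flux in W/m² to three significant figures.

cos θ_z = sin φ sin δ + cos φ cos δ cos h = -0.092815 + 0.159432 = 0.066617.
Flux = S₀ · cos θ_z = 1369 × 0.066617 = 91.20 W/m².

91.2 W/m²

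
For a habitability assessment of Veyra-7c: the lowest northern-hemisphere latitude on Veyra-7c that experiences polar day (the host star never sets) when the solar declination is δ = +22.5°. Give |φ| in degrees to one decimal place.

Polar day requires cos H₀ = −tan φ tan δ ≤ −1, i.e. tan φ tan δ ≥ 1.
The boundary is |tan φ| · |tan δ| = 1, so |φ| = 90° − |δ| = 90° − 22.5° = 67.5° in the northern hemisphere.

|φ| = 67.5°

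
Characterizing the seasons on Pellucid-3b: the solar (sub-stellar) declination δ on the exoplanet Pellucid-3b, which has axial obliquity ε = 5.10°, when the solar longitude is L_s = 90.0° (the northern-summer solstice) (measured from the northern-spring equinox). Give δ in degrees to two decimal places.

sin δ = sin ε · sin L_s = sin 5.10° × sin 90.0° = 0.088894.
δ = arcsin(0.088894) = +5.10°.

δ = +5.10°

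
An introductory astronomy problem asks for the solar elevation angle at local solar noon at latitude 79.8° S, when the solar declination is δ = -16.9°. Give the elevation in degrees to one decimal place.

27.1°

At local noon the hour angle is zero, so the zenith angle equals |φ − δ| = |-79.8° − (-16.900°)| = 62.900°.
Elevation = 90° − 62.900° = 27.1°.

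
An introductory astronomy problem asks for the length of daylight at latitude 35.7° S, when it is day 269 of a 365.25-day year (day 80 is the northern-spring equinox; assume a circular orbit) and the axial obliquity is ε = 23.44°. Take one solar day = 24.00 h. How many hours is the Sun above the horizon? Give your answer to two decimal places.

12.24 h

Solar longitude: L_s = 360° × (269 − 80)/365.25 = 186.283°.
sin δ = sin 23.44° × sin 186.283° = -0.04354, so δ = -2.495°.
cos h₀ = −tan ϕ · tan δ = −tan(-35.7°) × tan(-2.495°) = -0.0313, so h₀ = 1.6021 rad = 91.79°.
Daylight = 2h₀/(2π) × 24.00 h = (1.6021/π) × 24.00 = 12.24 h.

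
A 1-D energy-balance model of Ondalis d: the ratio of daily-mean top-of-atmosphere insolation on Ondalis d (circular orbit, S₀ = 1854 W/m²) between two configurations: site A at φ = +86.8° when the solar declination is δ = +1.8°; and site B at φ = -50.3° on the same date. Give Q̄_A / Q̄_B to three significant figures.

— Configuration A (φ=+86.8°):
cos H₀ = −tan(+86.8°) tan(+1.800°) = -0.5621, H₀ = 2.1677 rad.
Bracket: H₀ sin φ sin δ + cos φ cos δ sin H₀ = 2.1677×0.99844×0.03141 + 0.05582×0.99951×0.82707 = 0.067981 + 0.046144 = 0.114125.
Q̄ = (S₀/π) × [bracket] = (1854/π) × 0.114125 = 67.350 W/m².
— Configuration B (φ=-50.3°):
cos H₀ = −tan(-50.3°) tan(+1.800°) = 0.0379, H₀ = 1.5329 rad.
Bracket: H₀ sin φ sin δ + cos φ cos δ sin H₀ = 1.5329×-0.76940×0.03141 + 0.63877×0.99951×0.99928 = -0.037045 + 0.637997 = 0.600952.
Q̄ = (S₀/π) × [bracket] = (1854/π) × 0.600952 = 354.65 W/m².
Ratio Q̄_A / Q̄_B = 67.350 / 354.65 = 0.1899.

Q̄_A / Q̄_B ≈ 0.190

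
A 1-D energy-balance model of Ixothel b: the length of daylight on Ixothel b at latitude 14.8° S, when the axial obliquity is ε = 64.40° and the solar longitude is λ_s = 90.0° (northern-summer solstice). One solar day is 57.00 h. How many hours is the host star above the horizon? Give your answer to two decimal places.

Solar declination: sin δ = sin ε · sin λ_s = sin 64.40° × sin 90.0° = 0.90183, so δ = +64.400°.
cos H₀ = −tan φ · tan δ = −tan(-14.8°) × tan(+64.400°) = 0.5515, so H₀ = 0.9867 rad = 56.53°.
Daylight = 2H₀/(2π) × 57.00 h = (0.9867/π) × 57.00 = 17.90 h.

17.90 h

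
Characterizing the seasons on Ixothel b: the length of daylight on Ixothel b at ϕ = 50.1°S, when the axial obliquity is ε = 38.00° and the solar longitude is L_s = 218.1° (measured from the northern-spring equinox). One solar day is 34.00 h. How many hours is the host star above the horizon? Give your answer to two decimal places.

22.56 h

Solar declination: sin δ = sin ε · sin L_s = sin 38.00° × sin 218.1° = -0.37989, so δ = -22.327°.
cos h₀ = −tan ϕ · tan δ = −tan(-50.1°) × tan(-22.327°) = -0.4912, so h₀ = 2.0842 rad = 119.42°.
Daylight = 2h₀/(2π) × 34.00 h = (2.0842/π) × 34.00 = 22.56 h.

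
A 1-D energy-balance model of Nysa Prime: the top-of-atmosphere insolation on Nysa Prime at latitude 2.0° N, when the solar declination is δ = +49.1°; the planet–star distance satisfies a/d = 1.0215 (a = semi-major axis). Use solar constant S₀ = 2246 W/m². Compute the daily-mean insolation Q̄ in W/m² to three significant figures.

Q̄ ≈ 519 W/m²

cos H₀ = −tan(+2.0°) tan(+49.100°) = -0.0403, H₀ = 1.6111 rad.
Bracket: H₀ sin φ sin δ + cos φ cos δ sin H₀ = 1.6111×0.03490×0.75585 + 0.99939×0.65474×0.99919 = 0.042499 + 0.653811 = 0.696310.
Inverse-square distance factor (a/d)² = 1.0215² = 1.043462.
Q̄ = (S₀/π) × 1.043462 × [bracket] = (2246/π) × 1.043462 × 0.696310 = 519.4 W/m².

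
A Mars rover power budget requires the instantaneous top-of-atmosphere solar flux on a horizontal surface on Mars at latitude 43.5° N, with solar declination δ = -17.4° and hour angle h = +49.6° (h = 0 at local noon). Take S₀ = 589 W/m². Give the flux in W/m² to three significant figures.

143 W/m²

cos θ_z = sin φ sin δ + cos φ cos δ cos h = -0.205846 + 0.448617 = 0.242771.
Flux = S₀ · cos θ_z = 589 × 0.242771 = 143.0 W/m².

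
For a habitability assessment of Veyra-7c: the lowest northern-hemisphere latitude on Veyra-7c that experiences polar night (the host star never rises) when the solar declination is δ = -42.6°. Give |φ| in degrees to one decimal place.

|φ| = 47.4°

Polar night requires cos H₀ = −tan φ tan δ ≥ 1, i.e. tan φ tan δ ≤ −1.
The boundary is |tan φ| · |tan δ| = 1, so |φ| = 90° − |δ| = 90° − 42.6° = 47.4° in the northern hemisphere.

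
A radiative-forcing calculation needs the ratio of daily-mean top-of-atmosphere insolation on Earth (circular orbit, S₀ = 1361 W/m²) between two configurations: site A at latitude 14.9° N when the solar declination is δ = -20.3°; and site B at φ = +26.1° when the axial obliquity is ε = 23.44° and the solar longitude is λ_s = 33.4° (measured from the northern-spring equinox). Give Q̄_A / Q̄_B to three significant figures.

— Configuration A (φ=+14.9°):
cos H₀ = −tan(+14.9°) tan(-20.300°) = 0.0984, H₀ = 1.4722 rad.
Bracket: H₀ sin φ sin δ + cos φ cos δ sin H₀ = 1.4722×0.25713×-0.34694 + 0.96638×0.93789×0.99514 = -0.131333 + 0.901953 = 0.770620.
Q̄ = (S₀/π) × [bracket] = (1361/π) × 0.770620 = 333.85 W/m².
— Configuration B (φ=+26.1°):
Solar declination: sin δ = sin ε · sin λ_s = sin 23.44° × sin 33.4° = 0.21897, so δ = +12.649°.
cos H₀ = −tan(+26.1°) tan(+12.649°) = -0.1099, H₀ = 1.6810 rad.
Bracket: H₀ sin φ sin δ + cos φ cos δ sin H₀ = 1.6810×0.43994×0.21897 + 0.89803×0.97573×0.99394 = 0.161937 + 0.870925 = 1.032862.
Q̄ = (S₀/π) × [bracket] = (1361/π) × 1.032862 = 447.46 W/m².
Ratio Q̄_A / Q̄_B = 333.85 / 447.46 = 0.7461.

Q̄_A / Q̄_B ≈ 0.746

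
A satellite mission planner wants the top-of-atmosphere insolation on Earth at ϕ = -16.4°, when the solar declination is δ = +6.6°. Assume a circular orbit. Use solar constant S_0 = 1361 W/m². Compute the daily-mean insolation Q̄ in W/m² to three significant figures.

cos h₀ = −tan(-16.4°) tan(+6.600°) = 0.0341, h₀ = 1.5367 rad.
Bracket: h₀ sin ϕ sin δ + cos ϕ cos δ sin h₀ = 1.5367×-0.28234×0.11494 + 0.95931×0.99337×0.99942 = -0.049869 + 0.952397 = 0.902528.
Q̄ = (S_0/π) × [bracket] = (1361/π) × 0.902528 = 391.0 W/m².

Q̄ ≈ 391 W/m²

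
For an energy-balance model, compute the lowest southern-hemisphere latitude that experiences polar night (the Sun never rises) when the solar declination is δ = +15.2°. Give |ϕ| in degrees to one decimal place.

Polar night requires cos h₀ = −tan ϕ tan δ ≥ 1, i.e. tan ϕ tan δ ≤ −1.
The boundary is |tan ϕ| · |tan δ| = 1, so |ϕ| = 90° − |δ| = 90° − 15.2° = 74.8° in the southern hemisphere.

|ϕ| = 74.8°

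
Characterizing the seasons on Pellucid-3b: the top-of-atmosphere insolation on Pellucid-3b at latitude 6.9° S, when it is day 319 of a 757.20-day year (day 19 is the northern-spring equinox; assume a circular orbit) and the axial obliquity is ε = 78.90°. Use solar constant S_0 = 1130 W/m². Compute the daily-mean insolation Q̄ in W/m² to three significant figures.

Q̄ ≈ 248 W/m²

Solar longitude: L_s = 360° × (319 − 19)/757.20 = 142.631°.
sin δ = sin 78.90° × sin 142.631° = 0.59560, so δ = +36.555°.
cos h₀ = −tan(-6.9°) tan(+36.555°) = 0.0897, h₀ = 1.4810 rad.
Bracket: h₀ sin ϕ sin δ + cos ϕ cos δ sin h₀ = 1.4810×-0.12014×0.59560 + 0.99276×0.80328×0.99597 = -0.105974 + 0.794250 = 0.688276.
Q̄ = (S_0/π) × [bracket] = (1130/π) × 0.688276 = 247.6 W/m².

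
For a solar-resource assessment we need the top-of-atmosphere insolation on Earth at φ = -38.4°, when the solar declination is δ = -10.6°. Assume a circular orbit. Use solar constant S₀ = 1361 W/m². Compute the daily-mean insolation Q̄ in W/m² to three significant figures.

Q̄ ≈ 415 W/m²

cos H₀ = −tan(-38.4°) tan(-10.600°) = -0.1483, H₀ = 1.7197 rad.
Bracket: H₀ sin φ sin δ + cos φ cos δ sin H₀ = 1.7197×-0.62115×-0.18395 + 0.78369×0.98294×0.98894 = 0.196494 + 0.761801 = 0.958295.
Q̄ = (S₀/π) × [bracket] = (1361/π) × 0.958295 = 415.2 W/m².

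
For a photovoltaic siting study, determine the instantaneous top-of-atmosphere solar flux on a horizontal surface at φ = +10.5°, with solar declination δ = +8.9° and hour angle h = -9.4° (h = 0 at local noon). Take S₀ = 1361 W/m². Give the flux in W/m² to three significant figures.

cos θ_z = sin φ sin δ + cos φ cos δ cos h = 0.028194 + 0.958372 = 0.986566.
Flux = S₀ · cos θ_z = 1361 × 0.986566 = 1343 W/m².

1.34e+03 W/m²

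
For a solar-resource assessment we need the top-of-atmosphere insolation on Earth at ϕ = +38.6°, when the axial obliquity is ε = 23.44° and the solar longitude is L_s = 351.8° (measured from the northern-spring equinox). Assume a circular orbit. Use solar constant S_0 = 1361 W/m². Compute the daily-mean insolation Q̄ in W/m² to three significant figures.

Solar declination: sin δ = sin ε · sin L_s = sin 23.44° × sin 351.8° = -0.05674, so δ = -3.252°.
cos h₀ = −tan(+38.6°) tan(-3.252°) = 0.0454, h₀ = 1.5254 rad.
Bracket: h₀ sin ϕ sin δ + cos ϕ cos δ sin h₀ = 1.5254×0.62388×-0.05674 + 0.78152×0.99839×0.99897 = -0.053998 + 0.779458 = 0.725460.
Q̄ = (S_0/π) × [bracket] = (1361/π) × 0.725460 = 314.3 W/m².

Q̄ ≈ 314 W/m²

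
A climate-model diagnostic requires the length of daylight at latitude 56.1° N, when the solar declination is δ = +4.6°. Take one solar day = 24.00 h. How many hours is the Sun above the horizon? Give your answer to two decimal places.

cos H₀ = −tan φ · tan δ = −tan(+56.1°) × tan(+4.600°) = -0.1197, so H₀ = 1.6908 rad = 96.88°.
Daylight = 2H₀/(2π) × 24.00 h = (1.6908/π) × 24.00 = 12.92 h.

12.92 h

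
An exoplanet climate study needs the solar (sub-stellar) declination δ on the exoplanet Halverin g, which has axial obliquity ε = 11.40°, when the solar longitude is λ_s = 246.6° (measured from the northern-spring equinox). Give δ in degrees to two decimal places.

sin δ = sin ε · sin λ_s = sin 11.40° × sin 246.6° = -0.181401.
δ = arcsin(-0.181401) = -10.45°.

δ = -10.45°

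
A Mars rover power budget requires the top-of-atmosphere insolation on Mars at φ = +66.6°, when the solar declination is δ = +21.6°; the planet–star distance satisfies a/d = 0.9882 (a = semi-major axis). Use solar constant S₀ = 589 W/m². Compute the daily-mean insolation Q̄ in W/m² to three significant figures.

cos H₀ = −tan(+66.6°) tan(+21.600°) = -0.9149, H₀ = 2.7261 rad.
Bracket: H₀ sin φ sin δ + cos φ cos δ sin H₀ = 2.7261×0.91775×0.36812 + 0.39715×0.92978×0.40360 = 0.920991 + 0.149034 = 1.070025.
Inverse-square distance factor (a/d)² = 0.9882² = 0.976539.
Q̄ = (S₀/π) × 0.976539 × [bracket] = (589/π) × 0.976539 × 1.070025 = 195.9 W/m².

Q̄ ≈ 196 W/m²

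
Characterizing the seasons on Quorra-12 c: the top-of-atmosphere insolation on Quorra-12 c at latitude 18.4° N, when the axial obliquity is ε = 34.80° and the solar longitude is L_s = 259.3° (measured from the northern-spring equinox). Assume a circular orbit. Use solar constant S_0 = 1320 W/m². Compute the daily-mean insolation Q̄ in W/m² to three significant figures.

Solar declination: sin δ = sin ε · sin L_s = sin 34.80° × sin 259.3° = -0.56079, so δ = -34.110°.
cos h₀ = −tan(+18.4°) tan(-34.110°) = 0.2253, h₀ = 1.3435 rad.
Bracket: h₀ sin ϕ sin δ + cos ϕ cos δ sin h₀ = 1.3435×0.31565×-0.56079 + 0.94888×0.82796×0.97429 = -0.237817 + 0.765436 = 0.527619.
Q̄ = (S_0/π) × [bracket] = (1320/π) × 0.527619 = 221.7 W/m².

Q̄ ≈ 222 W/m²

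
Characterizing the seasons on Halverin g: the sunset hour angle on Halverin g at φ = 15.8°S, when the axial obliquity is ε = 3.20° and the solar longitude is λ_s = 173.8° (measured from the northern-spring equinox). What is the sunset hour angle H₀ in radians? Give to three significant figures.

Solar declination: sin δ = sin ε · sin λ_s = sin 3.20° × sin 173.8° = 0.00603, so δ = +0.345°.
cos H₀ = −tan φ · tan δ = −tan(-15.8°) × tan(+0.345°) = 0.0017, so H₀ = 1.5691 rad = 89.90°.

H₀ = 1.57 rad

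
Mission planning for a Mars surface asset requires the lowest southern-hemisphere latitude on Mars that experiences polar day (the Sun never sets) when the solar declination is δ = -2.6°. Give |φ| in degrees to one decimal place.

|φ| = 87.4°

Polar day requires cos H₀ = −tan φ tan δ ≤ −1, i.e. tan φ tan δ ≥ 1.
The boundary is |tan φ| · |tan δ| = 1, so |φ| = 90° − |δ| = 90° − 2.6° = 87.4° in the southern hemisphere.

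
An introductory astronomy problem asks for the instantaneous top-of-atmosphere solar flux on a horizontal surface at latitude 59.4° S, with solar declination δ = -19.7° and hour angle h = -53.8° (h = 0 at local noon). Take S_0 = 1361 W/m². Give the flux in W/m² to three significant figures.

780 W/m²

cos θ_z = sin ϕ sin δ + cos ϕ cos δ cos h = 0.290152 + 0.283046 = 0.573198.
Flux = S_0 · cos θ_z = 1361 × 0.573198 = 780.1 W/m².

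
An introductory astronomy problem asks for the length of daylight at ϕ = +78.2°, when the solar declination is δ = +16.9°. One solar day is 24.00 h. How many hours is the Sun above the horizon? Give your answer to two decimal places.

Sunrise equation: cos h₀ = −tan ϕ · tan δ = -1.4543 ≤ −1, so the Sun never sets (polar day) and h₀ = π.
Daylight = 2h₀/(2π) × 24.00 h = (3.1416/π) × 24.00 = 24.00 h.

24.00 h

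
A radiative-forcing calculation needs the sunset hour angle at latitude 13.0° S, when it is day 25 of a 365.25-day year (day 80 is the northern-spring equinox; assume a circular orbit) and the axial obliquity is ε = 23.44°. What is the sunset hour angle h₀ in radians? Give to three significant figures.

h₀ = 1.65 rad

Solar longitude: L_s = 360° × (25 − 80)/365.25 = -54.209°, i.e. -54.209° + 360° = 305.791°.
sin δ = sin 23.44° × sin 305.791° = -0.32267, so δ = -18.824°.
cos h₀ = −tan ϕ · tan δ = −tan(-13.0°) × tan(-18.824°) = -0.0787, so h₀ = 1.6496 rad = 94.51°.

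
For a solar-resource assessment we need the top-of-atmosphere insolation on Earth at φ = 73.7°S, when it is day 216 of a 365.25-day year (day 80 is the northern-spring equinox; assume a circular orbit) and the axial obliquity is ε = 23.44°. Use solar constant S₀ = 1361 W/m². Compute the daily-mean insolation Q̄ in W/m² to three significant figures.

Q̄ ≈ 0.00 W/m²

Solar longitude: λ_s = 360° × (216 − 80)/365.25 = 134.045°.
sin δ = sin 23.44° × sin 134.045° = 0.28593, so δ = +16.614°.
cos H₀ = −tan(-73.7°) tan(+16.614°) = 1.0204 ≥ 1 ⇒ polar night, H₀ = 0 and Q̄ = 0.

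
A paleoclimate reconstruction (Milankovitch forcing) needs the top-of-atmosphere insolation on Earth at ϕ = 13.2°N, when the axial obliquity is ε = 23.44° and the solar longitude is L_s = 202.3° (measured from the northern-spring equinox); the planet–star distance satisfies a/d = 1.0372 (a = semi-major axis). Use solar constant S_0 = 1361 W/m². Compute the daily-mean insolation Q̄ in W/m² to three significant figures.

Q̄ ≈ 424 W/m²

Solar declination: sin δ = sin ε · sin L_s = sin 23.44° × sin 202.3° = -0.15094, so δ = -8.682°.
cos h₀ = −tan(+13.2°) tan(-8.682°) = 0.0358, h₀ = 1.5350 rad.
Bracket: h₀ sin ϕ sin δ + cos ϕ cos δ sin h₀ = 1.5350×0.22835×-0.15094 + 0.97358×0.98854×0.99936 = -0.052907 + 0.961807 = 0.908900.
Inverse-square distance factor (a/d)² = 1.0372² = 1.075784.
Q̄ = (S_0/π) × 1.075784 × [bracket] = (1361/π) × 1.075784 × 0.908900 = 423.6 W/m².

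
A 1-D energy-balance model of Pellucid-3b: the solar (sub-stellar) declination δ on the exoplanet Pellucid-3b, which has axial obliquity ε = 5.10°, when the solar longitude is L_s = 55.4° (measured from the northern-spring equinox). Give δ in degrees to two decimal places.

δ = +4.20°

sin δ = sin ε · sin L_s = sin 5.10° × sin 55.4° = 0.073172.
δ = arcsin(0.073172) = +4.20°.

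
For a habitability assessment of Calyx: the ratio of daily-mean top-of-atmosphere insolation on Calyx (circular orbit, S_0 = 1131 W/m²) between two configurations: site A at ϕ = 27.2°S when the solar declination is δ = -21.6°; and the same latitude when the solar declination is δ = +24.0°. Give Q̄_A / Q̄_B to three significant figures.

— Configuration A (ϕ=-27.2°):
cos h₀ = −tan(-27.2°) tan(-21.600°) = -0.2035, h₀ = 1.7757 rad.
Bracket: h₀ sin ϕ sin δ + cos ϕ cos δ sin h₀ = 1.7757×-0.45710×-0.36812 + 0.88942×0.92978×0.97908 = 0.298793 + 0.809665 = 1.108458.
Q̄ = (S_0/π) × [bracket] = (1131/π) × 1.108458 = 399.05 W/m².
— Configuration B (ϕ=-27.2°):
cos h₀ = −tan(-27.2°) tan(+24.000°) = 0.2288, h₀ = 1.3399 rad.
Bracket: h₀ sin ϕ sin δ + cos ϕ cos δ sin h₀ = 1.3399×-0.45710×0.40674 + 0.88942×0.91355×0.97347 = -0.249115 + 0.790973 = 0.541858.
Q̄ = (S_0/π) × [bracket] = (1131/π) × 0.541858 = 195.07 W/m².
Ratio Q̄_A / Q̄_B = 399.05 / 195.07 = 2.046.

Q̄_A / Q̄_B ≈ 2.05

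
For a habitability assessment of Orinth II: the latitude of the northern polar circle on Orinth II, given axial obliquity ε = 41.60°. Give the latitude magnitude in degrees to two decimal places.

48.40°

The polar circle is the lowest latitude that experiences at least one full rotation of continuous daylight at the northern-summer solstice; it lies at |ϕ| = 90° − ε = 90° − 41.60° = 48.40°.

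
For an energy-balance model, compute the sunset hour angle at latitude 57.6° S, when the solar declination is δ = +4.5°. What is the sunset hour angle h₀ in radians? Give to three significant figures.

cos h₀ = −tan ϕ · tan δ = −tan(-57.6°) × tan(+4.500°) = 0.1240, so h₀ = 1.4465 rad = 82.88°.

h₀ = 1.45 rad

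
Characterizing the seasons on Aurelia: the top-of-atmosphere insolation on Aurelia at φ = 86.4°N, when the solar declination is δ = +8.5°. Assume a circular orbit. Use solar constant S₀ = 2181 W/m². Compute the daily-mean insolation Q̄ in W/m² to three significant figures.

cos H₀ = −tan(+86.4°) tan(+8.500°) = -2.3755 ≤ −1 ⇒ polar day, H₀ = π.
Bracket: H₀ sin φ sin δ + cos φ cos δ sin H₀ = 3.1416×0.99803×0.14781 + 0.06279×0.98902×0.00000 = 0.463445 + 0.000000 = 0.463445.
Q̄ = (S₀/π) × [bracket] = (2181/π) × 0.463445 = 321.7 W/m².

Q̄ ≈ 322 W/m²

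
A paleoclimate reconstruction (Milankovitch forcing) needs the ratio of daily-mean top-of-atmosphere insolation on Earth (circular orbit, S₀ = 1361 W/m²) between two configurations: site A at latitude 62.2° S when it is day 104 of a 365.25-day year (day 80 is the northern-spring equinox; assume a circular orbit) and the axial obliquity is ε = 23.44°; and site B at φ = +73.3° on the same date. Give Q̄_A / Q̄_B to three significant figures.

Q̄_A / Q̄_B ≈ 0.460

— Configuration A (φ=-62.2°):
Solar longitude: λ_s = 360° × (104 − 80)/365.25 = 23.655°.
sin δ = sin 23.44° × sin 23.655° = 0.15960, so δ = +9.184°.
cos H₀ = −tan(-62.2°) tan(+9.184°) = 0.3066, H₀ = 1.2591 rad.
Bracket: H₀ sin φ sin δ + cos φ cos δ sin H₀ = 1.2591×-0.88458×0.15960 + 0.46639×0.98718×0.95182 = -0.177758 + 0.438228 = 0.260470.
Q̄ = (S₀/π) × [bracket] = (1361/π) × 0.260470 = 112.84 W/m².
— Configuration B (φ=+73.3°):
cos H₀ = −tan(+73.3°) tan(+9.184°) = -0.5389, H₀ = 2.1399 rad.
Bracket: H₀ sin φ sin δ + cos φ cos δ sin H₀ = 2.1399×0.95782×0.15960 + 0.28736×0.98718×0.84237 = 0.327122 + 0.238960 = 0.566082.
Q̄ = (S₀/π) × [bracket] = (1361/π) × 0.566082 = 245.24 W/m².
Ratio Q̄_A / Q̄_B = 112.84 / 245.24 = 0.4601.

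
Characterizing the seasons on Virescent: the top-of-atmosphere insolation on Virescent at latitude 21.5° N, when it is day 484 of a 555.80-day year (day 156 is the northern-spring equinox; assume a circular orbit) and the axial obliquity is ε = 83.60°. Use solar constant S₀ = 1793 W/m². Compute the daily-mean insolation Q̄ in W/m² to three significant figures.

Q̄ ≈ 288 W/m²

Solar longitude: λ_s = 360° × (484 − 156)/555.80 = 212.451°.
sin δ = sin 83.60° × sin 212.451° = -0.53323, so δ = -32.224°.
cos H₀ = −tan(+21.5°) tan(-32.224°) = 0.2483, H₀ = 1.3199 rad.
Bracket: H₀ sin φ sin δ + cos φ cos δ sin H₀ = 1.3199×0.36650×-0.53323 + 0.93042×0.84597×0.96869 = -0.257946 + 0.762463 = 0.504517.
Q̄ = (S₀/π) × [bracket] = (1793/π) × 0.504517 = 287.9 W/m².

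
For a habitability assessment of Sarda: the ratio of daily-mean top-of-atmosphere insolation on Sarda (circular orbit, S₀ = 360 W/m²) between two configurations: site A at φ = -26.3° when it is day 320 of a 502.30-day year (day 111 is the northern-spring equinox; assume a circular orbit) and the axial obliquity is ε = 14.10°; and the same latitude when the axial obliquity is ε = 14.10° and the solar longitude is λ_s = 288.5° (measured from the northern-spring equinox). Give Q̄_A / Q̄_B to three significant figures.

— Configuration A (φ=-26.3°):
Solar longitude: λ_s = 360° × (320 − 111)/502.30 = 149.791°.
sin δ = sin 14.10° × sin 149.791° = 0.12258, so δ = +7.041°.
cos H₀ = −tan(-26.3°) tan(+7.041°) = 0.0610, H₀ = 1.5097 rad.
Bracket: H₀ sin φ sin δ + cos φ cos δ sin H₀ = 1.5097×-0.44307×0.12258 + 0.89649×0.99246×0.99814 = -0.081994 + 0.888076 = 0.806082.
Q̄ = (S₀/π) × [bracket] = (360/π) × 0.806082 = 92.370 W/m².
— Configuration B (φ=-26.3°):
Solar declination: sin δ = sin ε · sin λ_s = sin 14.10° × sin 288.5° = -0.23103, so δ = -13.357°.
cos H₀ = −tan(-26.3°) tan(-13.357°) = -0.1174, H₀ = 1.6884 rad.
Bracket: H₀ sin φ sin δ + cos φ cos δ sin H₀ = 1.6884×-0.44307×-0.23103 + 0.89649×0.97295×0.99309 = 0.172829 + 0.866213 = 1.039042.
Q̄ = (S₀/π) × [bracket] = (360/π) × 1.039042 = 119.07 W/m².
Ratio Q̄_A / Q̄_B = 92.370 / 119.07 = 0.7758.

Q̄_A / Q̄_B ≈ 0.776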